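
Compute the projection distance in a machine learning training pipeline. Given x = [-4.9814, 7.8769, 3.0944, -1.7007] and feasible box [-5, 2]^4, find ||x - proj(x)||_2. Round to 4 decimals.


Project each component onto [-5, 2].
clip(-4.9814) = -4.9814, clip(7.8769) = 2.0, clip(3.0944) = 2.0, clip(-1.7007) = -1.7007
Projection = [-4.9814, 2.0, 2.0, -1.7007]
Squared diffs: [0.0, 34.538, 1.1977, 0.0]
Distance = sqrt(35.7357) = 5.9779


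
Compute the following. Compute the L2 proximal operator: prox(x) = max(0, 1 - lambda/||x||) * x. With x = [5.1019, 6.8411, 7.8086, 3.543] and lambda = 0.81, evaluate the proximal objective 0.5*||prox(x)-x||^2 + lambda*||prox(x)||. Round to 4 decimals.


Step 1: Compute ||x||.
||x|| = 12.0978
Step 2: Compute scaling factor.
scale = max(0, 1 - 0.81/12.0978) = 0.933
Step 3: prox(x) = [4.7603, 6.3831, 7.2858, 3.3058]
||prox(x)|| = 11.2878
Step 4: Proximal objective.
0.5*||prox-x||^2 = 0.3281
lambda*||prox|| = 9.1431
Total = 9.4712


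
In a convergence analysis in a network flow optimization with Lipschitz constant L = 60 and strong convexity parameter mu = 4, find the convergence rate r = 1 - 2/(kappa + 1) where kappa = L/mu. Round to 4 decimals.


Step 1: Compute the condition number.
kappa = L/mu = 60/4 = 15.0
Step 2: Compute the convergence rate.
r = 1 - 2/(kappa + 1) = 1 - 2*mu/(L + mu) = (L - mu)/(L + mu) = 56/64 = 0.875


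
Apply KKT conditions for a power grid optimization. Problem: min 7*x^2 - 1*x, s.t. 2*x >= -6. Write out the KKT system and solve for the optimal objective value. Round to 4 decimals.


Step 1: Try lambda = 0 (constraint inactive).
Stationarity: 2*7*x - 1 = 0
x* = 1/(2*7) = 1/14 = 0.0714 (rounded; the exact value 1/14 is used below)
Check constraint: 2*0.0714 = 0.1428 >= -6 -- satisfied.
Step 2: Compute optimal value.
f(x*) = 7*(1/14)^2 - 1*(1/14) = -0.0357


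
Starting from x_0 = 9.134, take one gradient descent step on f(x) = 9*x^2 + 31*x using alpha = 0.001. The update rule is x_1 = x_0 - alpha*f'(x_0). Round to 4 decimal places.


We compute the gradient at x_0 and apply the update.
f'(x) = 18*x + 31
f'(9.134) = 18*9.134 + 31 = 195.412
x_1 = 9.134 - 0.001*195.412 = 8.9386


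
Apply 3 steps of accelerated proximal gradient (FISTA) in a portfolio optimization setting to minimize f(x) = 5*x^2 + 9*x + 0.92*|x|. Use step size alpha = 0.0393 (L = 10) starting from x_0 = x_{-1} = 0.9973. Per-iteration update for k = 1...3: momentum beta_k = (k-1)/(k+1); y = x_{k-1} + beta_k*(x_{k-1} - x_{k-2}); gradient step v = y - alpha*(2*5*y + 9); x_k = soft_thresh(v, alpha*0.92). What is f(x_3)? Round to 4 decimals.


FISTA on f(x) = 5*x^2 + 9*x + 0.92*|x|
L = 10, alpha = 0.0393
Iteration 1: beta = 0.0, y = 0.9973 + 0.0*(0.9973 - 0.9973) = 0.9973
  grad(y) = 18.973, v = y - alpha*grad = 0.2517
  prox(v) = soft_thresh(0.2517, 0.0362) = 0.2155
Iteration 2: beta = 0.3333, y = 0.2155 + 0.3333*(0.2155 - 0.9973) = -0.0451
  grad(y) = 8.5491, v = y - alpha*grad = -0.3811
  prox(v) = soft_thresh(-0.3811, 0.0362) = -0.3449
Iteration 3: beta = 0.5, y = -0.3449 + 0.5*(-0.3449 - 0.2155) = -0.6251
  grad(y) = 2.7487, v = y - alpha*grad = -0.7332
  prox(v) = soft_thresh(-0.7332, 0.0362) = -0.697
f(x_3) = 5*(-0.697)^2 + 9*(-0.697) + 0.92*|-0.697| = -3.2027


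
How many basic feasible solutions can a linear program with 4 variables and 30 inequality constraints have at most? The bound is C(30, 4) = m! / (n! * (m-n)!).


Each vertex corresponds to some choice of n active constraints out of m, so the number of vertices is at most C(m, n) = m! / (n!(m-n)!).
m = 30, n = 4
Numerator: 30 * 29 * 28 * 27
Denominator: 4! = 24
C(30, 4) = 27405


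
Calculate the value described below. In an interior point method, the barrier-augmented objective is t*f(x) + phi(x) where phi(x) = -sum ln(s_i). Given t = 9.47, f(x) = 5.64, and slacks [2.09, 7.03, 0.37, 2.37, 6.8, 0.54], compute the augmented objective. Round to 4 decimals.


Step 1: Compute log-barrier.
ln values: [0.7372, 1.9502, -0.9943, 0.8629, 1.9169, -0.6162]
phi = -(0.7372 + 1.9502 - 0.9943 + 0.8629 + 1.9169 - 0.6162) = -3.8567
Step 2: Compute augmented objective.
t*f(x) = 9.47*5.64 = 53.4108
Total = 53.4108 - 3.8567 = 49.5541


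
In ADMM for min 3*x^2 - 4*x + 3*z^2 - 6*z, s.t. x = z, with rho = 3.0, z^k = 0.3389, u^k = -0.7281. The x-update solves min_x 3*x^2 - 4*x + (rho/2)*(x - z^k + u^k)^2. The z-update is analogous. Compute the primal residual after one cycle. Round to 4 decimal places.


ADMM iteration with rho = 3.0, z^k = 0.3389, u^k = -0.7281
Step 1: x-update.
Minimize 3*x^2 - 4*x + (3.0/2)*(x - 0.3389 - 0.7281)^2
FOC: (2*3 + 3.0)*x = 4 + 3.0*(0.3389 + 0.7281)
x^{k+1} = 0.8001
Step 2: z-update.
Minimize 3*z^2 - 6*z + (3.0/2)*(0.8001 - z - 0.7281)^2
FOC: (2*3 + 3.0)*z = 6 + 3.0*(0.8001 - 0.7281)
z^{k+1} = 0.6907
Step 3: u-update.
u^{k+1} = -0.7281 + 0.8001 - 0.6907 = -0.6187
Step 4: Primal residual = |0.8001 - 0.6907| = 0.1094


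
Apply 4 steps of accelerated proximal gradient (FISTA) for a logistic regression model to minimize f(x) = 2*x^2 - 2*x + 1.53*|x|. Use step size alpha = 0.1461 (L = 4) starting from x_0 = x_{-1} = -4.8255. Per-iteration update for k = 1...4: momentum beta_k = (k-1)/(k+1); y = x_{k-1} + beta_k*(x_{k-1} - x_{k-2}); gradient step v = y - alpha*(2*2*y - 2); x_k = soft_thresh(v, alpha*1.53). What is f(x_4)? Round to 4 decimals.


FISTA on f(x) = 2*x^2 - 2*x + 1.53*|x|
L = 4, alpha = 0.1461
Iteration 1: beta = 0.0, y = -4.8255 + 0.0*(-4.8255 + 4.8255) = -4.8255
  grad(y) = -21.302, v = y - alpha*grad = -1.7133
  prox(v) = soft_thresh(-1.7133, 0.2235) = -1.4897
Iteration 2: beta = 0.3333, y = -1.4897 + 0.3333*(-1.4897 + 4.8255) = -0.3778
  grad(y) = -3.5113, v = y - alpha*grad = 0.1352
  prox(v) = soft_thresh(0.1352, 0.2235) = 0.0
Iteration 3: beta = 0.5, y = 0.0 + 0.5*(0.0 + 1.4897) = 0.7449
  grad(y) = 0.9795, v = y - alpha*grad = 0.6018
  prox(v) = soft_thresh(0.6018, 0.2235) = 0.3782
Iteration 4: beta = 0.6, y = 0.3782 + 0.6*(0.3782 - 0.0) = 0.6052
  grad(y) = 0.4207, v = y - alpha*grad = 0.5437
  prox(v) = soft_thresh(0.5437, 0.2235) = 0.3202
f(x_4) = 2*0.3202^2 - 2*0.3202 + 1.53*|0.3202| = 0.0545


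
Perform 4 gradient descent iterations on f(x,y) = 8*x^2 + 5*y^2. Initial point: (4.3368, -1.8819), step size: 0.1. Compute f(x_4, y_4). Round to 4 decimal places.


Gradient descent on f(x,y) = 8*x^2 + 5*y^2.
Starting point: (4.3368, -1.8819), alpha = 0.1
Step 1: grad_x = 2*8*4.3368 = 69.3888, grad_y = 2*5*-1.8819 = -18.819
  x_1 = 4.3368 - 0.1*69.3888 = -2.6021
  y_1 = -1.8819 - 0.1*-18.819 = 0.0
Step 2: grad_x = 2*8*-2.6021 = -41.6333, grad_y = 2*5*0.0 = 0.0
  x_2 = -2.6021 - 0.1*-41.6333 = 1.5612
  y_2 = 0.0 - 0.1*0.0 = 0.0
Step 3: grad_x = 2*8*1.5612 = 24.98, grad_y = 2*5*0.0 = 0.0
  x_3 = 1.5612 - 0.1*24.98 = -0.9367
  y_3 = 0.0 - 0.1*0.0 = 0.0
Step 4: grad_x = 2*8*-0.9367 = -14.988, grad_y = 2*5*0.0 = 0.0
  x_4 = -0.9367 - 0.1*-14.988 = 0.562
  y_4 = 0.0 - 0.1*0.0 = 0.0
f(0.562, 0.0) = 8*0.562^2 + 5*0.0^2 = 2.5272


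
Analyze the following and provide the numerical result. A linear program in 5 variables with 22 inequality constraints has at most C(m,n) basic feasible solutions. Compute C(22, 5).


Each vertex corresponds to some choice of n active constraints out of m, so the number of vertices is at most C(m, n) = m! / (n!(m-n)!).
m = 22, n = 5
Numerator: 22 * 21 * 20 * 19 * 18
Denominator: 5! = 120
C(22, 5) = 26334


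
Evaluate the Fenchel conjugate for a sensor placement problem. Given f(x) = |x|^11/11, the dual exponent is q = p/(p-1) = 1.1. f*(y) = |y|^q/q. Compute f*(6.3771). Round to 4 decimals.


The conjugate exponent q satisfies 1/p + 1/q = 1.
p = 11, so q = 11/(11 - 1) = 1.1
|y|^q = 6.3771^1.1 = 7.6751
f*(6.3771) = 7.6751 / 1.1 = 6.9774


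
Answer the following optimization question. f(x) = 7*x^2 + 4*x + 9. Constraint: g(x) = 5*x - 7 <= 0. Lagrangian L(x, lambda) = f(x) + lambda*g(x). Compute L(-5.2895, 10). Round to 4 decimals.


Step 1: Evaluate f(x).
f(-5.2895) = 7*(-5.2895)^2 + 4*(-5.2895) + 9 = 183.6937
Step 2: Evaluate g(x).
g(-5.2895) = 5*-5.2895 - 7 = -33.4475
Step 3: Compute Lagrangian.
L = 183.6937 + 10*-33.4475 = -150.7813


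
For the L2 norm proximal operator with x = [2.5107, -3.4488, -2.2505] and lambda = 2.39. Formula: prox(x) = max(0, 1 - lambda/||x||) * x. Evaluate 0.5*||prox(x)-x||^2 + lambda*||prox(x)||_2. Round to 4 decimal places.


Step 1: Compute ||x||.
||x|| = 4.8231
Step 2: Compute scaling factor.
scale = max(0, 1 - 2.39/4.8231) = 0.5045
Step 3: prox(x) = [1.2666, -1.7398, -1.1353]
||prox(x)|| = 2.4331
Step 4: Proximal objective.
0.5*||prox-x||^2 = 2.8561
lambda*||prox|| = 5.8151
Total = 8.6712


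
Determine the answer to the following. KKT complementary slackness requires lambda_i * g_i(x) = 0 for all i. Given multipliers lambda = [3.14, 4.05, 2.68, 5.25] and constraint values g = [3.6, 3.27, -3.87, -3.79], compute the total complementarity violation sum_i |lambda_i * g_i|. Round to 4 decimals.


KKT complementary slackness check:
lambda_1 * g_1 = 3.14 * 3.6 = 11.304
lambda_2 * g_2 = 4.05 * 3.27 = 13.2435
lambda_3 * g_3 = 2.68 * -3.87 = -10.3716
lambda_4 * g_4 = 5.25 * -3.79 = -19.8975
Total violation = 11.304 + 13.2435 + 10.3716 + 19.8975 = 54.8166


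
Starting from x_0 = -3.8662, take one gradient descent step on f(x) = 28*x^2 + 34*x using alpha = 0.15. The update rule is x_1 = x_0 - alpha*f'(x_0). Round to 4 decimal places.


We compute the gradient at x_0 and apply the update.
f'(x) = 56*x + 34
f'(-3.8662) = 56*-3.8662 + 34 = -182.5072
x_1 = -3.8662 - 0.15*-182.5072 = 23.5099


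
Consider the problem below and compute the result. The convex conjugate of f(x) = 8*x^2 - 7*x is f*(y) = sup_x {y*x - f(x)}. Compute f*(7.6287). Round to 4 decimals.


f*(y) = sup_x {y*x - a*x^2 - b*x} = sup_x {(y-b)*x - a*x^2}
FOC: (y - b) - 2a*x = 0 => x* = (y - b)/(2a)
x* = (7.6287 + 7)/(2*8) = 0.9143
f*(7.6287) = (y-b)^2/(4a) = (7.6287 + 7)^2/(4*8)
= 213.9989/32 = 6.6875


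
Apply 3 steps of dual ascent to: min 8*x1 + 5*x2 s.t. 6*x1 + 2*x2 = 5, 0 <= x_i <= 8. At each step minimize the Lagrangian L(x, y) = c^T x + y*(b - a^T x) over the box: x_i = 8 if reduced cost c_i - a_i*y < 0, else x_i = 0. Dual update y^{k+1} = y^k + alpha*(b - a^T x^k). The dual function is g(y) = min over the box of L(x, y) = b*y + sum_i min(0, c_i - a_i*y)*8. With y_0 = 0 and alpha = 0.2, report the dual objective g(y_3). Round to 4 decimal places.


Dual ascent for LP: min 8*x1 + 5*x2, 6*x1 + 2*x2 = 5, 0 <= x_i <= 8
Step 1: y^k = 0.0, reduced costs: (8.0, 5.0)
  x^k = (0.0, 0.0), subgradient = b - a^T x = 5.0
  y^{k+1} = 0.0 + 0.2*5.0 = 1.0
Step 2: y^k = 1.0, reduced costs: (2.0, 3.0)
  x^k = (0.0, 0.0), subgradient = b - a^T x = 5.0
  y^{k+1} = 1.0 + 0.2*5.0 = 2.0
Step 3: y^k = 2.0, reduced costs: (-4.0, 1.0)
  x^k = (8.0, 0.0), subgradient = b - a^T x = -43.0
  y^{k+1} = 2.0 + 0.2*-43.0 = -6.6
Dual objective at y_3 = -6.6: reduced costs (47.6, 18.2), box minimizer x = (0.0, 0.0)
g(y_3) = b*y + (c1 - a1*y)*x1 + (c2 - a2*y)*x2 = 5*(-6.6) + 47.6*0.0 + 18.2*0.0 = -33.0 + 0.0 + 0.0 = -33.0


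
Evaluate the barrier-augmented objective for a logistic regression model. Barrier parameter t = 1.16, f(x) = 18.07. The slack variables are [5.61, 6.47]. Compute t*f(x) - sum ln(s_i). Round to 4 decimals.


Step 1: Compute log-barrier.
ln values: [1.7246, 1.8672]
phi = -(1.7246 + 1.8672) = -3.5917
Step 2: Compute augmented objective.
t*f(x) = 1.16*18.07 = 20.9612
Total = 20.9612 - 3.5917 = 17.3695


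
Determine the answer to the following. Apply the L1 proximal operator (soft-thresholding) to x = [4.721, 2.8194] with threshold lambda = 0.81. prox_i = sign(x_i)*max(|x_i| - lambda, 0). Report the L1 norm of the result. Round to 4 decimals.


Soft-thresholding with lambda = 0.81:
prox(4.721) = sign(4.721)*max(|4.721| - 0.81, 0) = 3.911
prox(2.8194) = sign(2.8194)*max(|2.8194| - 0.81, 0) = 2.0094
prox(x) = [3.911, 2.0094]
||prox(x)||_1 = 3.911 + 2.0094 = 5.9204


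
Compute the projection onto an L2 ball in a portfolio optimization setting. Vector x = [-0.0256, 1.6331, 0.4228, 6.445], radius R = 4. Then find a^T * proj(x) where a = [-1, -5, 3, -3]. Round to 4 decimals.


Step 1: Compute ||x|| (intermediates to 6 decimals).
||x|| = sqrt((-0.0256)^2 + 1.6331^2 + 0.4228^2 + 6.445^2) = 6.662166
Step 2: Project.
Since ||x|| > R, scale = R/||x|| = 4/6.662166 = 0.600405, proj(x) = scale * x
proj(x) = [-0.01537, 0.980521, 0.253851, 3.86961]
Step 3: Dot product.
a^T * proj(x) = -1*(-0.01537) - 5*0.980521 + 3*0.253851 - 3*3.86961 = -15.7345


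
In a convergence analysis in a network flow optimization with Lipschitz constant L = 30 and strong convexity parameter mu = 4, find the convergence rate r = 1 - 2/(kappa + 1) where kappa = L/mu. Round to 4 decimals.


Step 1: Compute the condition number.
kappa = L/mu = 30/4 = 7.5
Step 2: Compute the convergence rate.
r = 1 - 2/(kappa + 1) = 1 - 2*mu/(L + mu) = (L - mu)/(L + mu) = 26/34 = 0.7647


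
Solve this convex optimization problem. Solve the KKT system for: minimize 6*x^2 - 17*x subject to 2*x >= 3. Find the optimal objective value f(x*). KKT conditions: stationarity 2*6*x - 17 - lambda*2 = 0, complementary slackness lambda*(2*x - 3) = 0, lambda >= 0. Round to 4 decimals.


Step 1: Try lambda = 0 (constraint inactive).
x_unc = 17/(2*6) = 1.4167
Check: 2*1.4167 = 2.8334 < 3 -- violated!
Step 2: Constraint must be active: 2*x = 3
x* = 3/2 = 1.5
lambda = (2*6*1.5 - 17)/2 = 0.5
Step 3: Compute optimal value.
f(x*) = 6*1.5^2 - 17*1.5 = -12.0


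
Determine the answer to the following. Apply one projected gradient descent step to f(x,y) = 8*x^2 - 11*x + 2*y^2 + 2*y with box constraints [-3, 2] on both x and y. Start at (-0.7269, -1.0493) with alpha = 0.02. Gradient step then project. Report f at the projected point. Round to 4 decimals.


Step 1: Compute gradient at (-0.7269, -1.0493).
grad_x = 2*8*-0.7269 - 11 = -22.6304
grad_y = 2*2*-1.0493 + 2 = -2.1972
Step 2: Gradient step.
x_raw = -0.7269 - 0.02*-22.6304 = -0.2743
y_raw = -1.0493 - 0.02*-2.1972 = -1.0054
Step 3: Project onto [-3, 2].
x_proj = clip(-0.2743) = -0.2743
y_proj = clip(-1.0054) = -1.0054
Step 4: Evaluate f.
f(-0.2743, -1.0054) = 3.6299


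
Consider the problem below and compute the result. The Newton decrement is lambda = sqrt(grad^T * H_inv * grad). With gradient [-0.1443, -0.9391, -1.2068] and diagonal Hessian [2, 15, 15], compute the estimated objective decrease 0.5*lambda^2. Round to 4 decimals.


Step 1: H is diagonal, so H^(-1) * g = [-0.0722, -0.0626, -0.0805].
Step 2: g^T H^(-1) g = sum_i g_i^2 / H_ii
  = (-0.1443)^2/2 + (-0.9391)^2/15 + (-1.2068)^2/15
  = 0.0104 + 0.0588 + 0.0971 = 0.1663
Step 3: Objective decrease = 0.5 * g^T H^(-1) g = 0.0831


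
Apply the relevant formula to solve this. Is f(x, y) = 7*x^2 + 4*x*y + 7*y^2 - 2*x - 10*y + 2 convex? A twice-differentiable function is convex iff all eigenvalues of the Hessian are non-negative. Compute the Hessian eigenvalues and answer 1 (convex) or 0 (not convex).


The Hessian of f(x,y) = 7*x^2 + 4*x*y + 7*y^2 - 2*x - 10*y + 2 is:
H = [[14, 4], [4, 14]]
Trace = 14 + 14 = 28
Determinant = 14*14 - (4)^2 = 180
Discriminant = (28)^2 - 4*180 = 64.0
Eigenvalues: lambda_1 = 10.0, lambda_2 = 18.0
The function is convex.

1


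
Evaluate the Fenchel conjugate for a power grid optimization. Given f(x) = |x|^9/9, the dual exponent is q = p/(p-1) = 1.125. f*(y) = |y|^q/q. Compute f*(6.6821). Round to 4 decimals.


The conjugate exponent q satisfies 1/p + 1/q = 1.
p = 9, so q = 9/(9 - 1) = 1.125
|y|^q = 6.6821^1.125 = 8.4728
f*(6.6821) = 8.4728 / 1.125 = 7.5314


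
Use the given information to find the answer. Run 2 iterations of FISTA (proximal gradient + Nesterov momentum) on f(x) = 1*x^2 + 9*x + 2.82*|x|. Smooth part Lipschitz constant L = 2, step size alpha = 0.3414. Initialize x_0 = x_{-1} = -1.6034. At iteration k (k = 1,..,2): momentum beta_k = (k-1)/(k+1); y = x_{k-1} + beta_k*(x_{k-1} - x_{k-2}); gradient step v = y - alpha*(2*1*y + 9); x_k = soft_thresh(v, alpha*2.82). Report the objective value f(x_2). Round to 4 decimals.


FISTA on f(x) = 1*x^2 + 9*x + 2.82*|x|
L = 2, alpha = 0.3414
Iteration 1: beta = 0.0, y = -1.6034 + 0.0*(-1.6034 + 1.6034) = -1.6034
  grad(y) = 5.7932, v = y - alpha*grad = -3.5812
  prox(v) = soft_thresh(-3.5812, 0.9627) = -2.6185
Iteration 2: beta = 0.3333, y = -2.6185 + 0.3333*(-2.6185 + 1.6034) = -2.9568
  grad(y) = 3.0864, v = y - alpha*grad = -4.0105
  prox(v) = soft_thresh(-4.0105, 0.9627) = -3.0477
f(x_2) = 1*(-3.0477)^2 + 9*(-3.0477) + 2.82*|-3.0477| = -9.5463


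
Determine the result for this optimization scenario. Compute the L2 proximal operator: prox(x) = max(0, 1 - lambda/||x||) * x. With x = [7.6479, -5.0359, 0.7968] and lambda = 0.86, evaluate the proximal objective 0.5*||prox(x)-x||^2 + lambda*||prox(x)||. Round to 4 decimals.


Step 1: Compute ||x||.
||x|| = 9.1916
Step 2: Compute scaling factor.
scale = max(0, 1 - 0.86/9.1916) = 0.9064
Step 3: prox(x) = [6.9323, -4.5647, 0.7222]
||prox(x)|| = 8.3316
Step 4: Proximal objective.
0.5*||prox-x||^2 = 0.3698
lambda*||prox|| = 7.1652
Total = 7.535


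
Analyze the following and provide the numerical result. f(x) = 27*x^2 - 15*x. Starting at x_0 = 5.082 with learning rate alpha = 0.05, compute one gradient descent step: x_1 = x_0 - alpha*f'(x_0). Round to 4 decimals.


We compute the gradient at x_0 and apply the update.
f'(x) = 54*x - 15
f'(5.082) = 54*5.082 - 15 = 259.428
x_1 = 5.082 - 0.05*259.428 = -7.8894


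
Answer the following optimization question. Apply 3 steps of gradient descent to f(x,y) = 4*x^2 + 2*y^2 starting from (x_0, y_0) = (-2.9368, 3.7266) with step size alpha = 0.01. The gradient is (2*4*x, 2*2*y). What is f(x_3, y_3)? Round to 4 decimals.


Gradient descent on f(x,y) = 4*x^2 + 2*y^2.
Starting point: (-2.9368, 3.7266), alpha = 0.01
Step 1: grad_x = 2*4*-2.9368 = -23.4944, grad_y = 2*2*3.7266 = 14.9064
  x_1 = -2.9368 - 0.01*-23.4944 = -2.7019
  y_1 = 3.7266 - 0.01*14.9064 = 3.5775
Step 2: grad_x = 2*4*-2.7019 = -21.6148, grad_y = 2*2*3.5775 = 14.3101
  x_2 = -2.7019 - 0.01*-21.6148 = -2.4857
  y_2 = 3.5775 - 0.01*14.3101 = 3.4344
Step 3: grad_x = 2*4*-2.4857 = -19.8857, grad_y = 2*2*3.4344 = 13.7377
  x_3 = -2.4857 - 0.01*-19.8857 = -2.2869
  y_3 = 3.4344 - 0.01*13.7377 = 3.2971
f(-2.2869, 3.2971) = 4*(-2.2869)^2 + 2*3.2971^2 = 42.6599


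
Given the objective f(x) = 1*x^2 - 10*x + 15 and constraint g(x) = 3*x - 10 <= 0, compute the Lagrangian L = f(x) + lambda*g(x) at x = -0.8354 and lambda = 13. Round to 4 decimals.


Step 1: Evaluate f(x).
f(-0.8354) = 1*(-0.8354)^2 - 10*(-0.8354) + 15 = 24.0519
Step 2: Evaluate g(x).
g(-0.8354) = 3*-0.8354 - 10 = -12.5062
Step 3: Compute Lagrangian.
L = 24.0519 + 13*-12.5062 = -138.5287


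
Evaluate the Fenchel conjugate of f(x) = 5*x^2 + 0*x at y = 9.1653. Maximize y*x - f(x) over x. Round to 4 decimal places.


f*(y) = sup_x {y*x - a*x^2 - b*x} = sup_x {(y-b)*x - a*x^2}
FOC: (y - b) - 2a*x = 0 => x* = (y - b)/(2a)
x* = (9.1653 - 0)/(2*5) = 0.9165
f*(9.1653) = (y-b)^2/(4a) = (9.1653 - 0)^2/(4*5)
= 84.0027/20 = 4.2001


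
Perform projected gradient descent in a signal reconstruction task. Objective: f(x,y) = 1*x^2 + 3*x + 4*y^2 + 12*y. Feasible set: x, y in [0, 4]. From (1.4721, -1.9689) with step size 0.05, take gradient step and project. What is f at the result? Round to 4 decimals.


Step 1: Compute gradient at (1.4721, -1.9689).
grad_x = 2*1*1.4721 + 3 = 5.9442
grad_y = 2*4*-1.9689 + 12 = -3.7512
Step 2: Gradient step.
x_raw = 1.4721 - 0.05*5.9442 = 1.1749
y_raw = -1.9689 - 0.05*-3.7512 = -1.7813
Step 3: Project onto [0, 4].
x_proj = clip(1.1749) = 1.1749
y_proj = clip(-1.7813) = 0.0
Step 4: Evaluate f.
f(1.1749, 0.0) = 4.905


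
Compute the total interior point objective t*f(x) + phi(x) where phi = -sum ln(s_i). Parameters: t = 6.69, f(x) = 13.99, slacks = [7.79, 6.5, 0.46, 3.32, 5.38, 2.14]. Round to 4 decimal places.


Step 1: Compute log-barrier.
ln values: [2.0528, 1.8718, -0.7765, 1.2, 1.6827, 0.7608]
phi = -(2.0528 + 1.8718 - 0.7765 + 1.2 + 1.6827 + 0.7608) = -6.7916
Step 2: Compute augmented objective.
t*f(x) = 6.69*13.99 = 93.5931
Total = 93.5931 - 6.7916 = 86.8015


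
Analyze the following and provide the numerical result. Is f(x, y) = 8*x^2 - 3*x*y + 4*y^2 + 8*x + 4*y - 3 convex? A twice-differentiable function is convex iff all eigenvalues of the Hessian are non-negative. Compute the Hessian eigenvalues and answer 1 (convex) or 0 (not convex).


The Hessian of f(x,y) = 8*x^2 - 3*x*y + 4*y^2 + 8*x + 4*y - 3 is:
H = [[16, -3], [-3, 8]]
Trace = 16 + 8 = 24
Determinant = 16*8 - (-3)^2 = 119
Discriminant = (24)^2 - 4*119 = 100.0
Eigenvalues: lambda_1 = 7.0, lambda_2 = 17.0
The function is convex.

1


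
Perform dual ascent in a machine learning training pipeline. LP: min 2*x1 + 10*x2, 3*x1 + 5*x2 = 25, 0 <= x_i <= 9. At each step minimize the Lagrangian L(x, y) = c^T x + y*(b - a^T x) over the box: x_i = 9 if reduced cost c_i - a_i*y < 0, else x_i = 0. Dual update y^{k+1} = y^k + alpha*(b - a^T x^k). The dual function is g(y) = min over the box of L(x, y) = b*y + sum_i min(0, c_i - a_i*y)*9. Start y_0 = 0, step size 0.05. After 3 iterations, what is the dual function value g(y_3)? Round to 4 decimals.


Dual ascent for LP: min 2*x1 + 10*x2, 3*x1 + 5*x2 = 25, 0 <= x_i <= 9
Step 1: y^k = 0.0, reduced costs: (2.0, 10.0)
  x^k = (0.0, 0.0), subgradient = b - a^T x = 25.0
  y^{k+1} = 0.0 + 0.05*25.0 = 1.25
Step 2: y^k = 1.25, reduced costs: (-1.75, 3.75)
  x^k = (9.0, 0.0), subgradient = b - a^T x = -2.0
  y^{k+1} = 1.25 + 0.05*-2.0 = 1.15
Step 3: y^k = 1.15, reduced costs: (-1.45, 4.25)
  x^k = (9.0, 0.0), subgradient = b - a^T x = -2.0
  y^{k+1} = 1.15 + 0.05*-2.0 = 1.05
Dual objective at y_3 = 1.05: reduced costs (-1.15, 4.75), box minimizer x = (9.0, 0.0)
g(y_3) = b*y + (c1 - a1*y)*x1 + (c2 - a2*y)*x2 = 25*1.05 + (-1.15)*9.0 + 4.75*0.0 = 26.25 - 10.35 + 0.0 = 15.9


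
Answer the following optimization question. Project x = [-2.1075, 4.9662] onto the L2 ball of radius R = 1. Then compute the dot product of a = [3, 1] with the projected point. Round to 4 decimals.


Step 1: Compute ||x|| (intermediates to 6 decimals).
||x|| = sqrt((-2.1075)^2 + 4.9662^2) = 5.394877
Step 2: Project.
Since ||x|| > R, scale = R/||x|| = 1/5.394877 = 0.185361, proj(x) = scale * x
proj(x) = [-0.390648, 0.92054]
Step 3: Dot product.
a^T * proj(x) = 3*(-0.390648) + 1*0.92054 = -0.2514


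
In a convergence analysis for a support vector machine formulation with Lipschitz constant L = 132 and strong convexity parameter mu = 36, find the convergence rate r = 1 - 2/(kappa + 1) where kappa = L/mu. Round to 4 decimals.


Step 1: Compute the condition number.
kappa = L/mu = 132/36 = 3.6667
Step 2: Compute the convergence rate.
r = 1 - 2/(kappa + 1) = 1 - 2*mu/(L + mu) = (L - mu)/(L + mu) = 96/168 = 0.5714


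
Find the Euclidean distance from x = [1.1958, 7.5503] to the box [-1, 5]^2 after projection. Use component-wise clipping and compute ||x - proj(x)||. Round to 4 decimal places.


Project each component onto [-1, 5].
clip(1.1958) = 1.1958, clip(7.5503) = 5.0
Projection = [1.1958, 5.0]
Squared diffs: [0.0, 6.504]
Distance = sqrt(6.504) = 2.5503


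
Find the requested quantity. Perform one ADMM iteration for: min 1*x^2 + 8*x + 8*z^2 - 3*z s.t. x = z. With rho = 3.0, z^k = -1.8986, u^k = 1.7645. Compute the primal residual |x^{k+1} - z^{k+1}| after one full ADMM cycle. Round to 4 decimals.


ADMM iteration with rho = 3.0, z^k = -1.8986, u^k = 1.7645
Step 1: x-update.
Minimize 1*x^2 + 8*x + (3.0/2)*(x + 1.8986 + 1.7645)^2
FOC: (2*1 + 3.0)*x = -8 + 3.0*(-1.8986 - 1.7645)
x^{k+1} = -3.7979
Step 2: z-update.
Minimize 8*z^2 - 3*z + (3.0/2)*(-3.7979 - z + 1.7645)^2
FOC: (2*8 + 3.0)*z = 3 + 3.0*(-3.7979 + 1.7645)
z^{k+1} = -0.1632
Step 3: u-update.
u^{k+1} = 1.7645 - 3.7979 + 0.1632 = -1.8702
Step 4: Primal residual = |-3.7979 + 0.1632| = 3.6347


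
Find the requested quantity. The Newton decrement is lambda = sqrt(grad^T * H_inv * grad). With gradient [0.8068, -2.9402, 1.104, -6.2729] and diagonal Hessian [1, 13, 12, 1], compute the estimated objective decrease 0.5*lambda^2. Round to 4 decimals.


Step 1: H is diagonal, so H^(-1) * g = [0.8068, -0.2262, 0.092, -6.2729].
Step 2: g^T H^(-1) g = sum_i g_i^2 / H_ii
  = (0.8068)^2/1 + (-2.9402)^2/13 + (1.104)^2/12 + (-6.2729)^2/1
  = 0.6509 + 0.665 + 0.1016 + 39.3493 = 40.7668
Step 3: Objective decrease = 0.5 * g^T H^(-1) g = 20.3834


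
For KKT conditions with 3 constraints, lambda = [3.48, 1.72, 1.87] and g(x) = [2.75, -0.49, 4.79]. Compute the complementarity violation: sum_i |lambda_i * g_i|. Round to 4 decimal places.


KKT complementary slackness check:
lambda_1 * g_1 = 3.48 * 2.75 = 9.57
lambda_2 * g_2 = 1.72 * -0.49 = -0.8428
lambda_3 * g_3 = 1.87 * 4.79 = 8.9573
Total violation = 9.57 + 0.8428 + 8.9573 = 19.3701


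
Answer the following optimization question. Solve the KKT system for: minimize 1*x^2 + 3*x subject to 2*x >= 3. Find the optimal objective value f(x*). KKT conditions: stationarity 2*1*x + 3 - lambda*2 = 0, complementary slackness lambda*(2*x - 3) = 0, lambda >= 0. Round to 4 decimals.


Step 1: Try lambda = 0 (constraint inactive).
x_unc = -3/(2*1) = -1.5
Check: 2*-1.5 = -3.0 < 3 -- violated!
Step 2: Constraint must be active: 2*x = 3
x* = 3/2 = 1.5
lambda = (2*1*1.5 + 3)/2 = 3.0
Step 3: Compute optimal value.
f(x*) = 1*1.5^2 + 3*1.5 = 6.75


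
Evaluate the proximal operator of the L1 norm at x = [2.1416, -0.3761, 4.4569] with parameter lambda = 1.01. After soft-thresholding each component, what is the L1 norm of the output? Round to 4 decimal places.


Soft-thresholding with lambda = 1.01:
prox(2.1416) = sign(2.1416)*max(|2.1416| - 1.01, 0) = 1.1316
prox(-0.3761) = sign(-0.3761)*max(|-0.3761| - 1.01, 0) = 0.0
prox(4.4569) = sign(4.4569)*max(|4.4569| - 1.01, 0) = 3.4469
prox(x) = [1.1316, 0.0, 3.4469]
||prox(x)||_1 = 1.1316 + 0.0 + 3.4469 = 4.5785


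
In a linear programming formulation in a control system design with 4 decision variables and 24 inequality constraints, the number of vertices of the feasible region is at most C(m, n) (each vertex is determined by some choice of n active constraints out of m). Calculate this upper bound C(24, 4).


Each vertex corresponds to some choice of n active constraints out of m, so the number of vertices is at most C(m, n) = m! / (n!(m-n)!).
m = 24, n = 4
Numerator: 24 * 23 * 22 * 21
Denominator: 4! = 24
C(24, 4) = 10626


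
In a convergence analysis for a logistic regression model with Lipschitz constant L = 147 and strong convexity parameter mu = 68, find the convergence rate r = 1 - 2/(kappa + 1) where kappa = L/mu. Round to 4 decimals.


Step 1: Compute the condition number.
kappa = L/mu = 147/68 = 2.1618
Step 2: Compute the convergence rate.
r = 1 - 2/(kappa + 1) = 1 - 2*mu/(L + mu) = (L - mu)/(L + mu) = 79/215 = 0.3674


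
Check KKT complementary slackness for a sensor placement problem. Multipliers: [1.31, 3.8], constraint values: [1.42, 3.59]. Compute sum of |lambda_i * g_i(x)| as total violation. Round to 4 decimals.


KKT complementary slackness check:
lambda_1 * g_1 = 1.31 * 1.42 = 1.8602
lambda_2 * g_2 = 3.8 * 3.59 = 13.642
Total violation = 1.8602 + 13.642 = 15.5022


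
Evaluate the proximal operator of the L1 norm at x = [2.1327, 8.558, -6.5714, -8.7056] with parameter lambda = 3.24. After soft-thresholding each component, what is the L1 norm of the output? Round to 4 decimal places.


Soft-thresholding with lambda = 3.24:
prox(2.1327) = sign(2.1327)*max(|2.1327| - 3.24, 0) = 0.0
prox(8.558) = sign(8.558)*max(|8.558| - 3.24, 0) = 5.318
prox(-6.5714) = sign(-6.5714)*max(|-6.5714| - 3.24, 0) = -3.3314
prox(-8.7056) = sign(-8.7056)*max(|-8.7056| - 3.24, 0) = -5.4656
prox(x) = [0.0, 5.318, -3.3314, -5.4656]
||prox(x)||_1 = 0.0 + 5.318 + 3.3314 + 5.4656 = 14.115


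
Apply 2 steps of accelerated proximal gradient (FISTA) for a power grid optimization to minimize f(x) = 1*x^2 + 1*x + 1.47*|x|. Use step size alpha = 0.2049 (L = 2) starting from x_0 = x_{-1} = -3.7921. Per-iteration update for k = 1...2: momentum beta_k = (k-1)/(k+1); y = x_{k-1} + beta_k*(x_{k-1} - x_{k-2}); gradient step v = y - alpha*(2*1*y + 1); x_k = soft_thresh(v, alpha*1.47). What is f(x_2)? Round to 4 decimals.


FISTA on f(x) = 1*x^2 + 1*x + 1.47*|x|
L = 2, alpha = 0.2049
Iteration 1: beta = 0.0, y = -3.7921 + 0.0*(-3.7921 + 3.7921) = -3.7921
  grad(y) = -6.5842, v = y - alpha*grad = -2.443
  prox(v) = soft_thresh(-2.443, 0.3012) = -2.1418
Iteration 2: beta = 0.3333, y = -2.1418 + 0.3333*(-2.1418 + 3.7921) = -1.5917
  grad(y) = -2.1834, v = y - alpha*grad = -1.1443
  prox(v) = soft_thresh(-1.1443, 0.3012) = -0.8431
f(x_2) = 1*(-0.8431)^2 + 1*(-0.8431) + 1.47*|-0.8431| = 1.1071


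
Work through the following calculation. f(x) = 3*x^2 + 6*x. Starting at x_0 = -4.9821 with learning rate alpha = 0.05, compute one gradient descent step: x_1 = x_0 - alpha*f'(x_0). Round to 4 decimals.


We compute the gradient at x_0 and apply the update.
f'(x) = 6*x + 6
f'(-4.9821) = 6*-4.9821 + 6 = -23.8926
x_1 = -4.9821 - 0.05*-23.8926 = -3.7875


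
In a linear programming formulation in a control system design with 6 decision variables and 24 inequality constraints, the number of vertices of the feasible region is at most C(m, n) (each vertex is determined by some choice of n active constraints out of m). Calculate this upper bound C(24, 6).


Each vertex corresponds to some choice of n active constraints out of m, so the number of vertices is at most C(m, n) = m! / (n!(m-n)!).
m = 24, n = 6
Numerator: 24 * 23 * 22 * 21 * 20 * 19
Denominator: 6! = 720
C(24, 6) = 134596


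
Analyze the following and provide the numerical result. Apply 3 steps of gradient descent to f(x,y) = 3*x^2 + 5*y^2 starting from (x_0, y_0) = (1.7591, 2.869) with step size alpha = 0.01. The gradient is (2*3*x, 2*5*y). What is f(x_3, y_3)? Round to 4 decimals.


Gradient descent on f(x,y) = 3*x^2 + 5*y^2.
Starting point: (1.7591, 2.869), alpha = 0.01
Step 1: grad_x = 2*3*1.7591 = 10.5546, grad_y = 2*5*2.869 = 28.69
  x_1 = 1.7591 - 0.01*10.5546 = 1.6536
  y_1 = 2.869 - 0.01*28.69 = 2.5821
Step 2: grad_x = 2*3*1.6536 = 9.9213, grad_y = 2*5*2.5821 = 25.821
  x_2 = 1.6536 - 0.01*9.9213 = 1.5543
  y_2 = 2.5821 - 0.01*25.821 = 2.3239
Step 3: grad_x = 2*3*1.5543 = 9.326, grad_y = 2*5*2.3239 = 23.2389
  x_3 = 1.5543 - 0.01*9.326 = 1.4611
  y_3 = 2.3239 - 0.01*23.2389 = 2.0915
f(1.4611, 2.0915) = 3*1.4611^2 + 5*2.0915^2 = 28.2761


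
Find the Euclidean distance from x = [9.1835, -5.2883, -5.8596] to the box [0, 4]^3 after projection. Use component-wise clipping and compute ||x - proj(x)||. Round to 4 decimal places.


Project each component onto [0, 4].
clip(9.1835) = 4.0, clip(-5.2883) = 0.0, clip(-5.8596) = 0.0
Projection = [4.0, 0.0, 0.0]
Squared diffs: [26.8687, 27.9661, 34.3349]
Distance = sqrt(89.1697) = 9.443


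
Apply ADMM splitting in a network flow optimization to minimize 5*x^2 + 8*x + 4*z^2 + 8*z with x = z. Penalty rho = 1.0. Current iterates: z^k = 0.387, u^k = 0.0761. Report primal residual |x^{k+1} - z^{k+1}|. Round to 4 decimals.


ADMM iteration with rho = 1.0, z^k = 0.387, u^k = 0.0761
Step 1: x-update.
Minimize 5*x^2 + 8*x + (1.0/2)*(x - 0.387 + 0.0761)^2
FOC: (2*5 + 1.0)*x = -8 + 1.0*(0.387 - 0.0761)
x^{k+1} = -0.699
Step 2: z-update.
Minimize 4*z^2 + 8*z + (1.0/2)*(-0.699 - z + 0.0761)^2
FOC: (2*4 + 1.0)*z = -8 + 1.0*(-0.699 + 0.0761)
z^{k+1} = -0.9581
Step 3: u-update.
u^{k+1} = 0.0761 - 0.699 + 0.9581 = 0.3352
Step 4: Primal residual = |-0.699 + 0.9581| = 0.2591


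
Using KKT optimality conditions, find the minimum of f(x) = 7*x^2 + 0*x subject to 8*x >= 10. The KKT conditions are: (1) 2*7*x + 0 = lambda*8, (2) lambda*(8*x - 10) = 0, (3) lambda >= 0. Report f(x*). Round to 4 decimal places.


Step 1: Try lambda = 0 (constraint inactive).
x_unc = 0/(2*7) = 0.0
Check: 8*0.0 = 0.0 < 10 -- violated!
Step 2: Constraint must be active: 8*x = 10
x* = 10/8 = 1.25
lambda = (2*7*1.25 + 0)/8 = 2.1875
Step 3: Compute optimal value.
f(x*) = 7*1.25^2 + 0*1.25 = 10.9375


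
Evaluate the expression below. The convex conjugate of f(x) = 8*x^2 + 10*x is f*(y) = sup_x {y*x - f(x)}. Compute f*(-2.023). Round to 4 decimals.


f*(y) = sup_x {y*x - a*x^2 - b*x} = sup_x {(y-b)*x - a*x^2}
FOC: (y - b) - 2a*x = 0 => x* = (y - b)/(2a)
x* = (-2.023 - 10)/(2*8) = -0.7514
f*(-2.023) = (y-b)^2/(4a) = (-2.023 - 10)^2/(4*8)
= 144.5525/32 = 4.5173


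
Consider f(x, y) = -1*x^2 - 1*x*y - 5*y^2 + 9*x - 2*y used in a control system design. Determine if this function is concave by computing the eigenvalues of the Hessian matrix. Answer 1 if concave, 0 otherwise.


The Hessian of f(x,y) = -1*x^2 - 1*x*y - 5*y^2 + 9*x - 2*y is:
H = [[-2, -1], [-1, -10]]
Trace = -2 - 10 = -12
Determinant = -2*-10 - (-1)^2 = 19
Discriminant = (-12)^2 - 4*19 = 68.0
Eigenvalues: lambda_1 = -10.1231, lambda_2 = -1.8769
The function is concave.

1


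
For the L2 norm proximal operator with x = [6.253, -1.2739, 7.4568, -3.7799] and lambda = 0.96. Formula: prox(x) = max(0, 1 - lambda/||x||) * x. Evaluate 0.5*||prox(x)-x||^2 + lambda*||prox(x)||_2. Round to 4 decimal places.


Step 1: Compute ||x||.
||x|| = 10.5173
Step 2: Compute scaling factor.
scale = max(0, 1 - 0.96/10.5173) = 0.9087
Step 3: prox(x) = [5.6822, -1.1576, 6.7762, -3.4349]
||prox(x)|| = 9.5573
Step 4: Proximal objective.
0.5*||prox-x||^2 = 0.4608
lambda*||prox|| = 9.175
Total = 9.6358


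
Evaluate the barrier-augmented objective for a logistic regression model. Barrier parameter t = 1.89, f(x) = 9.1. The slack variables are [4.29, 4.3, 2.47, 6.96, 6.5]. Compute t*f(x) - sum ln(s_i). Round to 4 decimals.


Step 1: Compute log-barrier.
ln values: [1.4563, 1.4586, 0.9042, 1.9402, 1.8718]
phi = -(1.4563 + 1.4586 + 0.9042 + 1.9402 + 1.8718) = -7.6311
Step 2: Compute augmented objective.
t*f(x) = 1.89*9.1 = 17.199
Total = 17.199 - 7.6311 = 9.5679


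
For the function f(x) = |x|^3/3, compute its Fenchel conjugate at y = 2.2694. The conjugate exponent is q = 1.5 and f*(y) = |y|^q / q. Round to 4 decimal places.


The conjugate exponent q satisfies 1/p + 1/q = 1.
p = 3, so q = 3/(3 - 1) = 1.5
|y|^q = 2.2694^1.5 = 3.4187
f*(2.2694) = 3.4187 / 1.5 = 2.2792


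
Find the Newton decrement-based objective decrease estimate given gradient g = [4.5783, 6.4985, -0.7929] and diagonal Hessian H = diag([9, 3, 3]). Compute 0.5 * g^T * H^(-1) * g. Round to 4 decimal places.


Step 1: H is diagonal, so H^(-1) * g = [0.5087, 2.1662, -0.2643].
Step 2: g^T H^(-1) g = sum_i g_i^2 / H_ii
  = (4.5783)^2/9 + (6.4985)^2/3 + (-0.7929)^2/3
  = 2.329 + 14.0768 + 0.2096 = 16.6154
Step 3: Objective decrease = 0.5 * g^T H^(-1) g = 8.3077


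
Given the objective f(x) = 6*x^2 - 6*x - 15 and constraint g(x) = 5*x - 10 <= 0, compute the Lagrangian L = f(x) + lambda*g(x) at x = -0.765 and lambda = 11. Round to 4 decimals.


Step 1: Evaluate f(x).
f(-0.765) = 6*(-0.765)^2 - 6*(-0.765) - 15 = -6.8987
Step 2: Evaluate g(x).
g(-0.765) = 5*-0.765 - 10 = -13.825
Step 3: Compute Lagrangian.
L = -6.8987 + 11*-13.825 = -158.9737


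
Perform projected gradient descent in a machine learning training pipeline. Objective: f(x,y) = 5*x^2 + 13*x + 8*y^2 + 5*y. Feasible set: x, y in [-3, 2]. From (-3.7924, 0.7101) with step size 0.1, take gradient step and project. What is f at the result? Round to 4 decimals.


Step 1: Compute gradient at (-3.7924, 0.7101).
grad_x = 2*5*-3.7924 + 13 = -24.924
grad_y = 2*8*0.7101 + 5 = 16.3616
Step 2: Gradient step.
x_raw = -3.7924 - 0.1*-24.924 = -1.3
y_raw = 0.7101 - 0.1*16.3616 = -0.9261
Step 3: Project onto [-3, 2].
x_proj = clip(-1.3) = -1.3
y_proj = clip(-0.9261) = -0.9261
Step 4: Evaluate f.
f(-1.3, -0.9261) = -6.2196


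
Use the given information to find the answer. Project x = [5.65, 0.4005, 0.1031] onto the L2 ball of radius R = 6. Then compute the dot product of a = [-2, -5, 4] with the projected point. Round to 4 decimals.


Step 1: Compute ||x|| (intermediates to 6 decimals).
||x|| = sqrt(5.65^2 + 0.4005^2 + 0.1031^2) = 5.665115
Step 2: Project.
Since ||x|| <= R, proj = x (no scaling needed).
proj(x) = [5.65, 0.4005, 0.1031]
Step 3: Dot product.
a^T * proj(x) = -2*5.65 - 5*0.4005 + 4*0.1031 = -12.8901


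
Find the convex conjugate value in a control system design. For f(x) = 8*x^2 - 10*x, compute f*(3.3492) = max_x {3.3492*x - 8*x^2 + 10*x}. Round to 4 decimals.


f*(y) = sup_x {y*x - a*x^2 - b*x} = sup_x {(y-b)*x - a*x^2}
FOC: (y - b) - 2a*x = 0 => x* = (y - b)/(2a)
x* = (3.3492 + 10)/(2*8) = 0.8343
f*(3.3492) = (y-b)^2/(4a) = (3.3492 + 10)^2/(4*8)
= 178.2011/32 = 5.5688


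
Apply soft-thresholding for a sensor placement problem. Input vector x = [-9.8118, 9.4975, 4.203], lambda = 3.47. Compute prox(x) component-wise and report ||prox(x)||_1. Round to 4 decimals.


Soft-thresholding with lambda = 3.47:
prox(-9.8118) = sign(-9.8118)*max(|-9.8118| - 3.47, 0) = -6.3418
prox(9.4975) = sign(9.4975)*max(|9.4975| - 3.47, 0) = 6.0275
prox(4.203) = sign(4.203)*max(|4.203| - 3.47, 0) = 0.733
prox(x) = [-6.3418, 6.0275, 0.733]
||prox(x)||_1 = 6.3418 + 6.0275 + 0.733 = 13.1023


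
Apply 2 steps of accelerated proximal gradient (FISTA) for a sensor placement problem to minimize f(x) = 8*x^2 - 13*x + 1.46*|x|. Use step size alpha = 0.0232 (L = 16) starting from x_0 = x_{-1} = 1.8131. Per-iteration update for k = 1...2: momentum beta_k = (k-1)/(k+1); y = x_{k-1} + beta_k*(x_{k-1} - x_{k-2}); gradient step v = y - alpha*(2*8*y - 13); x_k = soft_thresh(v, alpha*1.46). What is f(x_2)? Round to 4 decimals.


FISTA on f(x) = 8*x^2 - 13*x + 1.46*|x|
L = 16, alpha = 0.0232
Iteration 1: beta = 0.0, y = 1.8131 + 0.0*(1.8131 - 1.8131) = 1.8131
  grad(y) = 16.0096, v = y - alpha*grad = 1.4417
  prox(v) = soft_thresh(1.4417, 0.0339) = 1.4078
Iteration 2: beta = 0.3333, y = 1.4078 + 0.3333*(1.4078 - 1.8131) = 1.2727
  grad(y) = 7.3633, v = y - alpha*grad = 1.1019
  prox(v) = soft_thresh(1.1019, 0.0339) = 1.068
f(x_2) = 8*1.068^2 - 13*1.068 + 1.46*|1.068| = -3.1997


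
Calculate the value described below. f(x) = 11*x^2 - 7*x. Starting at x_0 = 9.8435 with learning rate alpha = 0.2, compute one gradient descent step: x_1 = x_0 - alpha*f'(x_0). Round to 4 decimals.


We compute the gradient at x_0 and apply the update.
f'(x) = 22*x - 7
f'(9.8435) = 22*9.8435 - 7 = 209.557
x_1 = 9.8435 - 0.2*209.557 = -32.0679


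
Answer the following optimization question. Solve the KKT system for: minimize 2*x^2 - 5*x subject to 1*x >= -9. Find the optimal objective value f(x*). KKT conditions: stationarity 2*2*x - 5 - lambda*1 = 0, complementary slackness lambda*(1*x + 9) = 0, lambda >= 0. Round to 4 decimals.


Step 1: Try lambda = 0 (constraint inactive).
Stationarity: 2*2*x - 5 = 0
x* = 5/(2*2) = 1.25
Check constraint: 1*1.25 = 1.25 >= -9 -- satisfied.
Step 2: Compute optimal value.
f(x*) = 2*1.25^2 - 5*1.25 = -3.125


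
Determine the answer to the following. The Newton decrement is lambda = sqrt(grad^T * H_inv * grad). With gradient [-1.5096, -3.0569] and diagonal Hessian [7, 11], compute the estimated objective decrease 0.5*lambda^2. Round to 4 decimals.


Step 1: H is diagonal, so H^(-1) * g = [-0.2157, -0.2779].
Step 2: g^T H^(-1) g = sum_i g_i^2 / H_ii
  = (-1.5096)^2/7 + (-3.0569)^2/11
  = 0.3256 + 0.8495 = 1.1751
Step 3: Objective decrease = 0.5 * g^T H^(-1) g = 0.5875


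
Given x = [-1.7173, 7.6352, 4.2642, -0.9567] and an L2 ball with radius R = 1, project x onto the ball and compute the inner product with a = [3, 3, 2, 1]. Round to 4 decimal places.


Step 1: Compute ||x|| (intermediates to 6 decimals).
||x|| = sqrt((-1.7173)^2 + 7.6352^2 + 4.2642^2 + (-0.9567)^2) = 8.963486
Step 2: Project.
Since ||x|| > R, scale = R/||x|| = 1/8.963486 = 0.111564, proj(x) = scale * x
proj(x) = [-0.191589, 0.851813, 0.475731, -0.106733]
Step 3: Dot product.
a^T * proj(x) = 3*(-0.191589) + 3*0.851813 + 2*0.475731 + 1*(-0.106733) = 2.8254


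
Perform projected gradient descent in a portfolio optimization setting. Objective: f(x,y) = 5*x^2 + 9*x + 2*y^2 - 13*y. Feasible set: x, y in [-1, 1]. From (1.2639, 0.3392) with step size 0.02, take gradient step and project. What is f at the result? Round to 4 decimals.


Step 1: Compute gradient at (1.2639, 0.3392).
grad_x = 2*5*1.2639 + 9 = 21.639
grad_y = 2*2*0.3392 - 13 = -11.6432
Step 2: Gradient step.
x_raw = 1.2639 - 0.02*21.639 = 0.8311
y_raw = 0.3392 - 0.02*-11.6432 = 0.5721
Step 3: Project onto [-1, 1].
x_proj = clip(0.8311) = 0.8311
y_proj = clip(0.5721) = 0.5721
Step 4: Evaluate f.
f(0.8311, 0.5721) = 4.1516
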